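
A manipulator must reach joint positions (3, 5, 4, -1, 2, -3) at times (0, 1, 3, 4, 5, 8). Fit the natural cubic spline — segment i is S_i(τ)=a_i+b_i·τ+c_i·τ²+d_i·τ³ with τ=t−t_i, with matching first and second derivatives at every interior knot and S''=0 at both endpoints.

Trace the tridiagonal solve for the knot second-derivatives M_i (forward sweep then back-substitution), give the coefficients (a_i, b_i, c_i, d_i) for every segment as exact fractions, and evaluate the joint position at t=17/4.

Δ: Δ0=2, Δ1=-1/2, Δ2=-5, Δ3=3, Δ4=-5/3
row 1: diag=6, rhs=-15; c'=1/3, d'=-5/2
row 2: denom=6−2·1/3=16/3; d'=(-27−2·-5/2)/(16/3)=-33/8
row 3: denom=4−1·3/16=61/16; d'=(48−1·-33/8)/(61/16)=834/61
row 4: denom=8−1·16/61=472/61; d'=(-28−1·834/61)/(472/61)=-1271/236
back: M4=-1271/236
back: M3=834/61−16/61·-1271/236=890/59
back: M2=-33/8−3/16·890/59=-1641/236
back: M1=-5/2−1/3·-1641/236=-43/236
M: M0=0, M1=-43/236, M2=-1641/236, M3=890/59, M4=-1271/236, M5=0
seg 0: a=3, c=M0/2=0, d=(M1−M0)/(6·1)=-43/1416, b=Δ0−h0·(2M0+M1)/6=2875/1416
seg 1: a=5, c=M1/2=-43/472, d=(M2−M1)/(6·2)=-799/1416, b=Δ1−h1·(2M1+M2)/6=1373/708
seg 2: a=4, c=M2/2=-1641/472, d=(M3−M2)/(6·1)=5201/1416, b=Δ2−h2·(2M2+M3)/6=-3679/708
seg 3: a=-1, c=M3/2=445/59, d=(M4−M3)/(6·1)=-4831/1416, b=Δ3−h3·(2M3+M4)/6=-1601/1416
seg 4: a=2, c=M4/2=-1271/472, d=(M5−M4)/(6·3)=1271/4248, b=Δ4−h4·(2M4+M5)/6=2633/708
t_q=17/4 → seg 3, τ=1/4; S=-1+-1601/1416·τ+445/59·τ²+-4831/1416·τ³=-26117/30208

  seg 0: a=3 b=2875/1416 c=0 d=-43/1416
  seg 1: a=5 b=1373/708 c=-43/472 d=-799/1416
  seg 2: a=4 b=-3679/708 c=-1641/472 d=5201/1416
  seg 3: a=-1 b=-1601/1416 c=445/59 d=-4831/1416
  seg 4: a=2 b=2633/708 c=-1271/472 d=1271/4248
S(17/4) = -26117/30208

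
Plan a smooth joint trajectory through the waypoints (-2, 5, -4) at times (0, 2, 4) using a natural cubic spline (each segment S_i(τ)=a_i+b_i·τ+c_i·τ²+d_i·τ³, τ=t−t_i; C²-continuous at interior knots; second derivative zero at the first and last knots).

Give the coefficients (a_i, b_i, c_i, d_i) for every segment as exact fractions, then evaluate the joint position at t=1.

Δ: Δ0=7/2, Δ1=-9/2
row 1: diag=8, rhs=-48; c'=1/4, d'=-6
back: M1=-6
M: M0=0, M1=-6, M2=0
seg 0: a=-2, c=M0/2=0, d=(M1−M0)/(6·2)=-1/2, b=Δ0−h0·(2M0+M1)/6=11/2
seg 1: a=5, c=M1/2=-3, d=(M2−M1)/(6·2)=1/2, b=Δ1−h1·(2M1+M2)/6=-1/2
t_q=1 → seg 0, τ=1; S=-2+11/2·τ+0·τ²+-1/2·τ³=3

  seg 0: a=-2 b=11/2 c=0 d=-1/2
  seg 1: a=5 b=-1/2 c=-3 d=1/2
S(1) = 3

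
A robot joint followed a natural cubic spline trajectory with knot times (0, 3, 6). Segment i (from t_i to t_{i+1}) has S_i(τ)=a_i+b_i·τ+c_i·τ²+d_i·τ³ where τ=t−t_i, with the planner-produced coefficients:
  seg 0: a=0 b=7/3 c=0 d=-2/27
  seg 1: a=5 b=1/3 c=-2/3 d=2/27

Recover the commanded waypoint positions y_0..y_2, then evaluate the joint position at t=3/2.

y_0 = S_0(0) = a_0 = 0
y_1 = S_1(0) = a_1 = 5
y_2 = S_1(3) = 2
t_q=3/2 is in segment 0 (τ=3/2); S_0(τ)=13/4

y_0=0 y_1=5 y_2=2
S(3/2) = 13/4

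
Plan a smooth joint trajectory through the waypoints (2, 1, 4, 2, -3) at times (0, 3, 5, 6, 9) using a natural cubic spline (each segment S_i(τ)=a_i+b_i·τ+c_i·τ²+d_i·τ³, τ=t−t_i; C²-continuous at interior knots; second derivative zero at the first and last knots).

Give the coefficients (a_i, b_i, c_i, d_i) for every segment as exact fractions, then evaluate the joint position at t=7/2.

Δ: Δ0=-1/3, Δ1=3/2, Δ2=-2, Δ3=-5/3
row 1: diag=10, rhs=11; c'=1/5, d'=11/10
row 2: denom=6−2·1/5=28/5; d'=(-21−2·11/10)/(28/5)=-29/7
row 3: denom=8−1·5/28=219/28; d'=(2−1·-29/7)/(219/28)=172/219
back: M3=172/219
back: M2=-29/7−5/28·172/219=-938/219
back: M1=11/10−1/5·-938/219=857/438
M: M0=0, M1=857/438, M2=-938/219, M3=172/219, M4=0
seg 0: a=2, c=M0/2=0, d=(M1−M0)/(6·3)=857/7884, b=Δ0−h0·(2M0+M1)/6=-383/292
seg 1: a=1, c=M1/2=857/876, d=(M2−M1)/(6·2)=-911/1752, b=Δ1−h1·(2M1+M2)/6=237/146
seg 2: a=4, c=M2/2=-469/219, d=(M3−M2)/(6·1)=185/219, b=Δ2−h2·(2M2+M3)/6=-154/219
seg 3: a=2, c=M3/2=86/219, d=(M4−M3)/(6·3)=-86/1971, b=Δ3−h3·(2M3+M4)/6=-179/73
t_q=7/2 → seg 1, τ=1/2; S=1+237/146·τ+857/876·τ²+-911/1752·τ³=9303/4672

  seg 0: a=2 b=-383/292 c=0 d=857/7884
  seg 1: a=1 b=237/146 c=857/876 d=-911/1752
  seg 2: a=4 b=-154/219 c=-469/219 d=185/219
  seg 3: a=2 b=-179/73 c=86/219 d=-86/1971
S(7/2) = 9303/4672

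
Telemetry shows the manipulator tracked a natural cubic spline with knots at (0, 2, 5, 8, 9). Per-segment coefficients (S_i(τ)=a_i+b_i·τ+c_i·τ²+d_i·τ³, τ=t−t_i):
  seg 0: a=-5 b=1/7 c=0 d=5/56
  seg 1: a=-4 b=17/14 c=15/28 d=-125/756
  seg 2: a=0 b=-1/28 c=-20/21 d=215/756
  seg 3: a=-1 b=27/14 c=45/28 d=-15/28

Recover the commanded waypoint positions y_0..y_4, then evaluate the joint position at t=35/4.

y_0 = S_0(0) = a_0 = -5
y_1 = S_1(0) = a_1 = -4
y_2 = S_2(0) = a_2 = 0
y_3 = S_3(0) = a_3 = -1
y_4 = S_3(1) = 2
t_q=35/4 is in segment 3 (τ=3/4); S_3(τ)=2015/1792

y_0=-5 y_1=-4 y_2=0 y_3=-1 y_4=2
S(35/4) = 2015/1792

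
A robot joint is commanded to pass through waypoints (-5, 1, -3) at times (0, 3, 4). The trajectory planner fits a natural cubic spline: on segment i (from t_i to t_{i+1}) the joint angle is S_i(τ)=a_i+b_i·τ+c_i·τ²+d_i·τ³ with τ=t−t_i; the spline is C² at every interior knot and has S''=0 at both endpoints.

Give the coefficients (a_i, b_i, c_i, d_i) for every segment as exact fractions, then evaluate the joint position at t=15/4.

  seg 0: a=-5 b=17/4 c=0 d=-1/4
  seg 1: a=1 b=-5/2 c=-9/4 d=3/4
S(15/4) = -467/256

Δ: Δ0=2, Δ1=-4
row 1: diag=8, rhs=-36; c'=1/8, d'=-9/2
back: M1=-9/2
M: M0=0, M1=-9/2, M2=0
seg 0: a=-5, c=M0/2=0, d=(M1−M0)/(6·3)=-1/4, b=Δ0−h0·(2M0+M1)/6=17/4
seg 1: a=1, c=M1/2=-9/4, d=(M2−M1)/(6·1)=3/4, b=Δ1−h1·(2M1+M2)/6=-5/2
t_q=15/4 → seg 1, τ=3/4; S=1+-5/2·τ+-9/4·τ²+3/4·τ³=-467/256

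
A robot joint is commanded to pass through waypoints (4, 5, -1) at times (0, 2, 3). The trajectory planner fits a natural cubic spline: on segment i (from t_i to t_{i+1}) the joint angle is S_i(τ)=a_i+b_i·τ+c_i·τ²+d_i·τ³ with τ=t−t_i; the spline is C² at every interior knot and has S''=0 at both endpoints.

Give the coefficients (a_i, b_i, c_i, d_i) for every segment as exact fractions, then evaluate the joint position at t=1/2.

Δ: Δ0=1/2, Δ1=-6
row 1: diag=6, rhs=-39; c'=1/6, d'=-13/2
back: M1=-13/2
M: M0=0, M1=-13/2, M2=0
seg 0: a=4, c=M0/2=0, d=(M1−M0)/(6·2)=-13/24, b=Δ0−h0·(2M0+M1)/6=8/3
seg 1: a=5, c=M1/2=-13/4, d=(M2−M1)/(6·1)=13/12, b=Δ1−h1·(2M1+M2)/6=-23/6
t_q=1/2 → seg 0, τ=1/2; S=4+8/3·τ+0·τ²+-13/24·τ³=337/64

  seg 0: a=4 b=8/3 c=0 d=-13/24
  seg 1: a=5 b=-23/6 c=-13/4 d=13/12
S(1/2) = 337/64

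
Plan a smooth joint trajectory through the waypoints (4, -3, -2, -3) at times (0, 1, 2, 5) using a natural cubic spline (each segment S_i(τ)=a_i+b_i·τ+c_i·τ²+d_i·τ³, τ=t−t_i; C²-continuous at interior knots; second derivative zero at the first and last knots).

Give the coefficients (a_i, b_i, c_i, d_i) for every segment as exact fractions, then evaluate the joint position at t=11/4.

Δ: Δ0=-7, Δ1=1, Δ2=-1/3
row 1: diag=4, rhs=48; c'=1/4, d'=12
row 2: denom=8−1·1/4=31/4; d'=(-8−1·12)/(31/4)=-80/31
back: M2=-80/31
back: M1=12−1/4·-80/31=392/31
M: M0=0, M1=392/31, M2=-80/31, M3=0
seg 0: a=4, c=M0/2=0, d=(M1−M0)/(6·1)=196/93, b=Δ0−h0·(2M0+M1)/6=-847/93
seg 1: a=-3, c=M1/2=196/31, d=(M2−M1)/(6·1)=-236/93, b=Δ1−h1·(2M1+M2)/6=-259/93
seg 2: a=-2, c=M2/2=-40/31, d=(M3−M2)/(6·3)=40/279, b=Δ2−h2·(2M2+M3)/6=209/93
t_q=11/4 → seg 2, τ=3/4; S=-2+209/93·τ+-40/31·τ²+40/279·τ³=-243/248

  seg 0: a=4 b=-847/93 c=0 d=196/93
  seg 1: a=-3 b=-259/93 c=196/31 d=-236/93
  seg 2: a=-2 b=209/93 c=-40/31 d=40/279
S(11/4) = -243/248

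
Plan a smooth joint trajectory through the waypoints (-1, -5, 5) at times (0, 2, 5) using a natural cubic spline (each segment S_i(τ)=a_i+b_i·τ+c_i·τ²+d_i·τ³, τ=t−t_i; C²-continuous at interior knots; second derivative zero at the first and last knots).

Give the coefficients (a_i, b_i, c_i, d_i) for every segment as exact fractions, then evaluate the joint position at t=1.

  seg 0: a=-1 b=-46/15 c=0 d=4/15
  seg 1: a=-5 b=2/15 c=8/5 d=-8/45
S(1) = -19/5

Δ: Δ0=-2, Δ1=10/3
row 1: diag=10, rhs=32; c'=3/10, d'=16/5
back: M1=16/5
M: M0=0, M1=16/5, M2=0
seg 0: a=-1, c=M0/2=0, d=(M1−M0)/(6·2)=4/15, b=Δ0−h0·(2M0+M1)/6=-46/15
seg 1: a=-5, c=M1/2=8/5, d=(M2−M1)/(6·3)=-8/45, b=Δ1−h1·(2M1+M2)/6=2/15
t_q=1 → seg 0, τ=1; S=-1+-46/15·τ+0·τ²+4/15·τ³=-19/5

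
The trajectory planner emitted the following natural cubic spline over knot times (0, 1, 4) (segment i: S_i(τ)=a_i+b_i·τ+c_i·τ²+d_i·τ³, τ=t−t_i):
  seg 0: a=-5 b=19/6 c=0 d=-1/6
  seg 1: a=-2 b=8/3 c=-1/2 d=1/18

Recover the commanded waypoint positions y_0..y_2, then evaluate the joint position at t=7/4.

y_0=-5 y_1=-2 y_2=3
S(7/4) = -33/128

y_0 = S_0(0) = a_0 = -5
y_1 = S_1(0) = a_1 = -2
y_2 = S_1(3) = 3
t_q=7/4 is in segment 1 (τ=3/4); S_1(τ)=-33/128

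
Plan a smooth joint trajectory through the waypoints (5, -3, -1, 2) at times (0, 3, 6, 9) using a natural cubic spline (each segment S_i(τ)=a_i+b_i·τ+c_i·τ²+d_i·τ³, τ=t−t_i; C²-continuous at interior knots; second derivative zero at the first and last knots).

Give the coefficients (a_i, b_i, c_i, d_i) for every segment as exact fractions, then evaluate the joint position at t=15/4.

  seg 0: a=5 b=-53/15 c=0 d=13/135
  seg 1: a=-3 b=-14/15 c=13/15 d=-1/9
  seg 2: a=-1 b=19/15 c=-2/15 d=2/135
S(15/4) = -1043/320

Δ: Δ0=-8/3, Δ1=2/3, Δ2=1
row 1: diag=12, rhs=20; c'=1/4, d'=5/3
row 2: denom=12−3·1/4=45/4; d'=(2−3·5/3)/(45/4)=-4/15
back: M2=-4/15
back: M1=5/3−1/4·-4/15=26/15
M: M0=0, M1=26/15, M2=-4/15, M3=0
seg 0: a=5, c=M0/2=0, d=(M1−M0)/(6·3)=13/135, b=Δ0−h0·(2M0+M1)/6=-53/15
seg 1: a=-3, c=M1/2=13/15, d=(M2−M1)/(6·3)=-1/9, b=Δ1−h1·(2M1+M2)/6=-14/15
seg 2: a=-1, c=M2/2=-2/15, d=(M3−M2)/(6·3)=2/135, b=Δ2−h2·(2M2+M3)/6=19/15
t_q=15/4 → seg 1, τ=3/4; S=-3+-14/15·τ+13/15·τ²+-1/9·τ³=-1043/320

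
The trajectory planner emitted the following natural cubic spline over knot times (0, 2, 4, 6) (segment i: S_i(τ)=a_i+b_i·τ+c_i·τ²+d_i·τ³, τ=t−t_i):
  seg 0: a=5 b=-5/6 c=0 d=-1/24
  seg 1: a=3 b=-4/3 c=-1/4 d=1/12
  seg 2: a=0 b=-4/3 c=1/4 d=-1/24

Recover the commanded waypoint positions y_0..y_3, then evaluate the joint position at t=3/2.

y_0=5 y_1=3 y_2=0 y_3=-2
S(3/2) = 231/64

y_0 = S_0(0) = a_0 = 5
y_1 = S_1(0) = a_1 = 3
y_2 = S_2(0) = a_2 = 0
y_3 = S_2(2) = -2
t_q=3/2 is in segment 0 (τ=3/2); S_0(τ)=231/64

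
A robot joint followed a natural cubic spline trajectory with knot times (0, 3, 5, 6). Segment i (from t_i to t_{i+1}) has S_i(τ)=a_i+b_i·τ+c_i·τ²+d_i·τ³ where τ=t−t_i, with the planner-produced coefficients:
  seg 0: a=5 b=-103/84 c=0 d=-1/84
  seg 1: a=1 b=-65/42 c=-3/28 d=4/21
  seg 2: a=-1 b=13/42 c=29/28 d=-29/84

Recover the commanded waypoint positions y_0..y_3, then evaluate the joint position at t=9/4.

y_0=5 y_1=1 y_2=-1 y_3=0
S(9/4) = 539/256

y_0 = S_0(0) = a_0 = 5
y_1 = S_1(0) = a_1 = 1
y_2 = S_2(0) = a_2 = -1
y_3 = S_2(1) = 0
t_q=9/4 is in segment 0 (τ=9/4); S_0(τ)=539/256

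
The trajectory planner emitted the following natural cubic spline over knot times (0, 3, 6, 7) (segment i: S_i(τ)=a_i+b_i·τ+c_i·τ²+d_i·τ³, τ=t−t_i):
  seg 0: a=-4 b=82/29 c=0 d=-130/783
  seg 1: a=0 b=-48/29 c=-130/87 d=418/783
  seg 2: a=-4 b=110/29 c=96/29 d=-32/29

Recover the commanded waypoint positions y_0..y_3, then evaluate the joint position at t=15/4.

y_0 = S_0(0) = a_0 = -4
y_1 = S_1(0) = a_1 = 0
y_2 = S_2(0) = a_2 = -4
y_3 = S_2(1) = 2
t_q=15/4 is in segment 1 (τ=3/4); S_1(τ)=-1723/928

y_0=-4 y_1=0 y_2=-4 y_3=2
S(15/4) = -1723/928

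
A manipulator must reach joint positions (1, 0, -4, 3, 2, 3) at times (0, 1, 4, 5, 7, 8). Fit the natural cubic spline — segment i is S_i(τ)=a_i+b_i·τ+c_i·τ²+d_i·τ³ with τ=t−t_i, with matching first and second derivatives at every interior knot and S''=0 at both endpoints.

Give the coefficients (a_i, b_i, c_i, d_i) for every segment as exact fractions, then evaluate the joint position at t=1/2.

  seg 0: a=1 b=-1027/2568 c=0 d=-1541/2568
  seg 1: a=0 b=-2825/1284 c=-1541/856 d=5365/7704
  seg 2: a=-4 b=14897/2568 c=478/107 d=-8393/2568
  seg 3: a=3 b=6331/1284 c=-4569/856 d=3367/2568
  seg 4: a=2 b=-881/1284 c=2165/856 d=-2165/2568
S(1/2) = 4965/6848

Δ: Δ0=-1, Δ1=-4/3, Δ2=7, Δ3=-1/2, Δ4=1
row 1: diag=8, rhs=-2; c'=3/8, d'=-1/4
row 2: denom=8−3·3/8=55/8; d'=(50−3·-1/4)/(55/8)=406/55
row 3: denom=6−1·8/55=322/55; d'=(-45−1·406/55)/(322/55)=-2881/322
row 4: denom=6−2·55/161=856/161; d'=(9−2·-2881/322)/(856/161)=2165/428
back: M4=2165/428
back: M3=-2881/322−55/161·2165/428=-4569/428
back: M2=406/55−8/55·-4569/428=956/107
back: M1=-1/4−3/8·956/107=-1541/428
M: M0=0, M1=-1541/428, M2=956/107, M3=-4569/428, M4=2165/428, M5=0
seg 0: a=1, c=M0/2=0, d=(M1−M0)/(6·1)=-1541/2568, b=Δ0−h0·(2M0+M1)/6=-1027/2568
seg 1: a=0, c=M1/2=-1541/856, d=(M2−M1)/(6·3)=5365/7704, b=Δ1−h1·(2M1+M2)/6=-2825/1284
seg 2: a=-4, c=M2/2=478/107, d=(M3−M2)/(6·1)=-8393/2568, b=Δ2−h2·(2M2+M3)/6=14897/2568
seg 3: a=3, c=M3/2=-4569/856, d=(M4−M3)/(6·2)=3367/2568, b=Δ3−h3·(2M3+M4)/6=6331/1284
seg 4: a=2, c=M4/2=2165/856, d=(M5−M4)/(6·1)=-2165/2568, b=Δ4−h4·(2M4+M5)/6=-881/1284
t_q=1/2 → seg 0, τ=1/2; S=1+-1027/2568·τ+0·τ²+-1541/2568·τ³=4965/6848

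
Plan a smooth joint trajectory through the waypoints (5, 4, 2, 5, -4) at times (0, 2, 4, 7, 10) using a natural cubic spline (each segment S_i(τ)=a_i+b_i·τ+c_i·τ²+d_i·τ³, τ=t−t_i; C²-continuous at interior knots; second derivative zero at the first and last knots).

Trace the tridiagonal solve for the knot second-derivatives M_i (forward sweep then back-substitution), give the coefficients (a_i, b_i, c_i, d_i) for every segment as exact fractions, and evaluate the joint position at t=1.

  seg 0: a=5 b=-11/56 c=0 d=-17/224
  seg 1: a=4 b=-31/28 c=-51/112 d=57/224
  seg 2: a=2 b=1/8 c=15/14 d=-131/504
  seg 3: a=5 b=-13/28 c=-71/56 d=71/504
S(1) = 1059/224

Δ: Δ0=-1/2, Δ1=-1, Δ2=1, Δ3=-3
row 1: diag=8, rhs=-3; c'=1/4, d'=-3/8
row 2: denom=10−2·1/4=19/2; d'=(12−2·-3/8)/(19/2)=51/38
row 3: denom=12−3·6/19=210/19; d'=(-24−3·51/38)/(210/19)=-71/28
back: M3=-71/28
back: M2=51/38−6/19·-71/28=15/7
back: M1=-3/8−1/4·15/7=-51/56
M: M0=0, M1=-51/56, M2=15/7, M3=-71/28, M4=0
seg 0: a=5, c=M0/2=0, d=(M1−M0)/(6·2)=-17/224, b=Δ0−h0·(2M0+M1)/6=-11/56
seg 1: a=4, c=M1/2=-51/112, d=(M2−M1)/(6·2)=57/224, b=Δ1−h1·(2M1+M2)/6=-31/28
seg 2: a=2, c=M2/2=15/14, d=(M3−M2)/(6·3)=-131/504, b=Δ2−h2·(2M2+M3)/6=1/8
seg 3: a=5, c=M3/2=-71/56, d=(M4−M3)/(6·3)=71/504, b=Δ3−h3·(2M3+M4)/6=-13/28
t_q=1 → seg 0, τ=1; S=5+-11/56·τ+0·τ²+-17/224·τ³=1059/224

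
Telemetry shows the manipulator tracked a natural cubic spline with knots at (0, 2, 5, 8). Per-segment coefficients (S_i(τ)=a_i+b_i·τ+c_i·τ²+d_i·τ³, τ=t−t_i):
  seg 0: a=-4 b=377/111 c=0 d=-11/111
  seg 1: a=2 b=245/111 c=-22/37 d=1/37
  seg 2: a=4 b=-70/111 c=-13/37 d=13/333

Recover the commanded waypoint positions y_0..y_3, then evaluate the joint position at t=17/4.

y_0=-4 y_1=2 y_2=4 y_3=0
S(17/4) = 10097/2368

y_0 = S_0(0) = a_0 = -4
y_1 = S_1(0) = a_1 = 2
y_2 = S_2(0) = a_2 = 4
y_3 = S_2(3) = 0
t_q=17/4 is in segment 1 (τ=9/4); S_1(τ)=10097/2368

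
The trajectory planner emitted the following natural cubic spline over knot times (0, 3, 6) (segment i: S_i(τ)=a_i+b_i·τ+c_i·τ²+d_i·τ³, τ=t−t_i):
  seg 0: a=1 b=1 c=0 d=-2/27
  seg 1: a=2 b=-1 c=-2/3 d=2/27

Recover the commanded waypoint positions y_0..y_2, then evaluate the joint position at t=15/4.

y_0=1 y_1=2 y_2=-5
S(15/4) = 29/32

y_0 = S_0(0) = a_0 = 1
y_1 = S_1(0) = a_1 = 2
y_2 = S_1(3) = -5
t_q=15/4 is in segment 1 (τ=3/4); S_1(τ)=29/32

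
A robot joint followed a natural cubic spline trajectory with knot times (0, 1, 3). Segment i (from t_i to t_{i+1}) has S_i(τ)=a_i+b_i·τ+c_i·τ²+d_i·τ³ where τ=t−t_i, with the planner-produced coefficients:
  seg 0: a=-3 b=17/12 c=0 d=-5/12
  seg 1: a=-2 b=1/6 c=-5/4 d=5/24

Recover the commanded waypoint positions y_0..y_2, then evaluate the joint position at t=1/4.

y_0=-3 y_1=-2 y_2=-5
S(1/4) = -679/256

y_0 = S_0(0) = a_0 = -3
y_1 = S_1(0) = a_1 = -2
y_2 = S_1(2) = -5
t_q=1/4 is in segment 0 (τ=1/4); S_0(τ)=-679/256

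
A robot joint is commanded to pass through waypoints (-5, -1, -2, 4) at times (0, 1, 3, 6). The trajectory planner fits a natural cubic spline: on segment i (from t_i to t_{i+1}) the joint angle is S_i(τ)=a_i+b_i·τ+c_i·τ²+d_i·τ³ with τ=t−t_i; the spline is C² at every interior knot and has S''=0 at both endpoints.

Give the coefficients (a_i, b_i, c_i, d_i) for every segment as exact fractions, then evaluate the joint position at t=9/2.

Δ: Δ0=4, Δ1=-1/2, Δ2=2
row 1: diag=6, rhs=-27; c'=1/3, d'=-9/2
row 2: denom=10−2·1/3=28/3; d'=(15−2·-9/2)/(28/3)=18/7
back: M2=18/7
back: M1=-9/2−1/3·18/7=-75/14
M: M0=0, M1=-75/14, M2=18/7, M3=0
seg 0: a=-5, c=M0/2=0, d=(M1−M0)/(6·1)=-25/28, b=Δ0−h0·(2M0+M1)/6=137/28
seg 1: a=-1, c=M1/2=-75/28, d=(M2−M1)/(6·2)=37/56, b=Δ1−h1·(2M1+M2)/6=31/14
seg 2: a=-2, c=M2/2=9/7, d=(M3−M2)/(6·3)=-1/7, b=Δ2−h2·(2M2+M3)/6=-4/7
t_q=9/2 → seg 2, τ=3/2; S=-2+-4/7·τ+9/7·τ²+-1/7·τ³=-25/56

  seg 0: a=-5 b=137/28 c=0 d=-25/28
  seg 1: a=-1 b=31/14 c=-75/28 d=37/56
  seg 2: a=-2 b=-4/7 c=9/7 d=-1/7
S(9/2) = -25/56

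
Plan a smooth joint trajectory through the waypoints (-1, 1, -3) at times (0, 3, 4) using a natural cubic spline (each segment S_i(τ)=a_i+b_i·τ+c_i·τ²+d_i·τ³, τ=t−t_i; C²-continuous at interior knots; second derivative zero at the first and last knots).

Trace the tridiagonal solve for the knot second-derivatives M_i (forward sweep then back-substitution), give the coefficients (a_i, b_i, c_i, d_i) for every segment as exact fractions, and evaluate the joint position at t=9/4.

  seg 0: a=-1 b=29/12 c=0 d=-7/36
  seg 1: a=1 b=-17/6 c=-7/4 d=7/12
S(9/4) = 569/256

Δ: Δ0=2/3, Δ1=-4
row 1: diag=8, rhs=-28; c'=1/8, d'=-7/2
back: M1=-7/2
M: M0=0, M1=-7/2, M2=0
seg 0: a=-1, c=M0/2=0, d=(M1−M0)/(6·3)=-7/36, b=Δ0−h0·(2M0+M1)/6=29/12
seg 1: a=1, c=M1/2=-7/4, d=(M2−M1)/(6·1)=7/12, b=Δ1−h1·(2M1+M2)/6=-17/6
t_q=9/4 → seg 0, τ=9/4; S=-1+29/12·τ+0·τ²+-7/36·τ³=569/256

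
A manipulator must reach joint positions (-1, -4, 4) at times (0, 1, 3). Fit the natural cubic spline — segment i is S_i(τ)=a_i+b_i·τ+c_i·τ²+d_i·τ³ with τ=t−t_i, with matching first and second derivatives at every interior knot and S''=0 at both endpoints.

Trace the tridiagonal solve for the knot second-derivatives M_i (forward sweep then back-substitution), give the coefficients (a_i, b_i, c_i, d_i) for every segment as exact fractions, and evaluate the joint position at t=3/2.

Δ: Δ0=-3, Δ1=4
row 1: diag=6, rhs=42; c'=1/3, d'=7
back: M1=7
M: M0=0, M1=7, M2=0
seg 0: a=-1, c=M0/2=0, d=(M1−M0)/(6·1)=7/6, b=Δ0−h0·(2M0+M1)/6=-25/6
seg 1: a=-4, c=M1/2=7/2, d=(M2−M1)/(6·2)=-7/12, b=Δ1−h1·(2M1+M2)/6=-2/3
t_q=3/2 → seg 1, τ=1/2; S=-4+-2/3·τ+7/2·τ²+-7/12·τ³=-113/32

  seg 0: a=-1 b=-25/6 c=0 d=7/6
  seg 1: a=-4 b=-2/3 c=7/2 d=-7/12
S(3/2) = -113/32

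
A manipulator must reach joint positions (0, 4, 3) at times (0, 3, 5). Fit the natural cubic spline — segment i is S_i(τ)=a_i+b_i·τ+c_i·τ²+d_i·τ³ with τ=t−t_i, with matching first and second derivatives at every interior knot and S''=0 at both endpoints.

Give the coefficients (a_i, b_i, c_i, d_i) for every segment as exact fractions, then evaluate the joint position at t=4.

  seg 0: a=0 b=113/60 c=0 d=-11/180
  seg 1: a=4 b=7/30 c=-11/20 d=11/120
S(4) = 151/40

Δ: Δ0=4/3, Δ1=-1/2
row 1: diag=10, rhs=-11; c'=1/5, d'=-11/10
back: M1=-11/10
M: M0=0, M1=-11/10, M2=0
seg 0: a=0, c=M0/2=0, d=(M1−M0)/(6·3)=-11/180, b=Δ0−h0·(2M0+M1)/6=113/60
seg 1: a=4, c=M1/2=-11/20, d=(M2−M1)/(6·2)=11/120, b=Δ1−h1·(2M1+M2)/6=7/30
t_q=4 → seg 1, τ=1; S=4+7/30·τ+-11/20·τ²+11/120·τ³=151/40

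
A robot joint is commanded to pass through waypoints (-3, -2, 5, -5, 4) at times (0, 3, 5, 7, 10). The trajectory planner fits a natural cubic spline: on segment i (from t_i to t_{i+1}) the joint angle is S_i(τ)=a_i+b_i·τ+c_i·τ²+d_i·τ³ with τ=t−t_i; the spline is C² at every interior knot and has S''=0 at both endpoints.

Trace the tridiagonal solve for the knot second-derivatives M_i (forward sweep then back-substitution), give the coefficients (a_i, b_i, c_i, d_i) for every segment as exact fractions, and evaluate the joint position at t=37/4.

Δ: Δ0=1/3, Δ1=7/2, Δ2=-5, Δ3=3
row 1: diag=10, rhs=19; c'=1/5, d'=19/10
row 2: denom=8−2·1/5=38/5; d'=(-51−2·19/10)/(38/5)=-137/19
row 3: denom=10−2·5/19=180/19; d'=(48−2·-137/19)/(180/19)=593/90
back: M3=593/90
back: M2=-137/19−5/19·593/90=-161/18
back: M1=19/10−1/5·-161/18=166/45
M: M0=0, M1=166/45, M2=-161/18, M3=593/90, M4=0
seg 0: a=-3, c=M0/2=0, d=(M1−M0)/(6·3)=83/405, b=Δ0−h0·(2M0+M1)/6=-68/45
seg 1: a=-2, c=M1/2=83/45, d=(M2−M1)/(6·2)=-379/360, b=Δ1−h1·(2M1+M2)/6=181/45
seg 2: a=5, c=M2/2=-161/36, d=(M3−M2)/(6·2)=233/180, b=Δ2−h2·(2M2+M3)/6=-37/30
seg 3: a=-5, c=M3/2=593/180, d=(M4−M3)/(6·3)=-593/1620, b=Δ3−h3·(2M3+M4)/6=-323/90
t_q=37/4 → seg 3, τ=9/4; S=-5+-323/90·τ+593/180·τ²+-593/1620·τ³=-145/256

  seg 0: a=-3 b=-68/45 c=0 d=83/405
  seg 1: a=-2 b=181/45 c=83/45 d=-379/360
  seg 2: a=5 b=-37/30 c=-161/36 d=233/180
  seg 3: a=-5 b=-323/90 c=593/180 d=-593/1620
S(37/4) = -145/256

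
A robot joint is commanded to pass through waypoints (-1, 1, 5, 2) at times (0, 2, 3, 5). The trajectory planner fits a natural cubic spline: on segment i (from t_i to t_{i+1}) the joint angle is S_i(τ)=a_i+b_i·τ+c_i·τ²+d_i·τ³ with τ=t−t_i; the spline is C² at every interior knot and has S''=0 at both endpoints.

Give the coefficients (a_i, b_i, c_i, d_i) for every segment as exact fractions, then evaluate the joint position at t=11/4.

  seg 0: a=-1 b=-12/35 c=0 d=47/140
  seg 1: a=1 b=129/35 c=141/70 d=-17/10
  seg 2: a=5 b=183/70 c=-108/35 d=18/35
S(11/4) = 18727/4480

Δ: Δ0=1, Δ1=4, Δ2=-3/2
row 1: diag=6, rhs=18; c'=1/6, d'=3
row 2: denom=6−1·1/6=35/6; d'=(-33−1·3)/(35/6)=-216/35
back: M2=-216/35
back: M1=3−1/6·-216/35=141/35
M: M0=0, M1=141/35, M2=-216/35, M3=0
seg 0: a=-1, c=M0/2=0, d=(M1−M0)/(6·2)=47/140, b=Δ0−h0·(2M0+M1)/6=-12/35
seg 1: a=1, c=M1/2=141/70, d=(M2−M1)/(6·1)=-17/10, b=Δ1−h1·(2M1+M2)/6=129/35
seg 2: a=5, c=M2/2=-108/35, d=(M3−M2)/(6·2)=18/35, b=Δ2−h2·(2M2+M3)/6=183/70
t_q=11/4 → seg 1, τ=3/4; S=1+129/35·τ+141/70·τ²+-17/10·τ³=18727/4480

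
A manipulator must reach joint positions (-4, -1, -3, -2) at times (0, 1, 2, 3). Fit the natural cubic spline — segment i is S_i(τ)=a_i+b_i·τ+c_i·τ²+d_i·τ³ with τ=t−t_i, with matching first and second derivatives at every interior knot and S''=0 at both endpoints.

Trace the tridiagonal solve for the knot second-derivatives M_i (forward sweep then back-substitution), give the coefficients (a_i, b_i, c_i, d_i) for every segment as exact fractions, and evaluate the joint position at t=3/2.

  seg 0: a=-4 b=68/15 c=0 d=-23/15
  seg 1: a=-1 b=-1/15 c=-23/5 d=8/3
  seg 2: a=-3 b=-19/15 c=17/5 d=-17/15
S(3/2) = -37/20

Δ: Δ0=3, Δ1=-2, Δ2=1
row 1: diag=4, rhs=-30; c'=1/4, d'=-15/2
row 2: denom=4−1·1/4=15/4; d'=(18−1·-15/2)/(15/4)=34/5
back: M2=34/5
back: M1=-15/2−1/4·34/5=-46/5
M: M0=0, M1=-46/5, M2=34/5, M3=0
seg 0: a=-4, c=M0/2=0, d=(M1−M0)/(6·1)=-23/15, b=Δ0−h0·(2M0+M1)/6=68/15
seg 1: a=-1, c=M1/2=-23/5, d=(M2−M1)/(6·1)=8/3, b=Δ1−h1·(2M1+M2)/6=-1/15
seg 2: a=-3, c=M2/2=17/5, d=(M3−M2)/(6·1)=-17/15, b=Δ2−h2·(2M2+M3)/6=-19/15
t_q=3/2 → seg 1, τ=1/2; S=-1+-1/15·τ+-23/5·τ²+8/3·τ³=-37/20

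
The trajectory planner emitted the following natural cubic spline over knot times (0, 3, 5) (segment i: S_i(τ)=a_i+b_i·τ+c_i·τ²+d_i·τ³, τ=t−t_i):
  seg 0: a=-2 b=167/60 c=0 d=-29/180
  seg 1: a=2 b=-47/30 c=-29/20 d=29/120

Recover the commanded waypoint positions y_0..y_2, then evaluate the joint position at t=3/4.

y_0 = S_0(0) = a_0 = -2
y_1 = S_1(0) = a_1 = 2
y_2 = S_1(2) = -5
t_q=3/4 is in segment 0 (τ=3/4); S_0(τ)=5/256

y_0=-2 y_1=2 y_2=-5
S(3/4) = 5/256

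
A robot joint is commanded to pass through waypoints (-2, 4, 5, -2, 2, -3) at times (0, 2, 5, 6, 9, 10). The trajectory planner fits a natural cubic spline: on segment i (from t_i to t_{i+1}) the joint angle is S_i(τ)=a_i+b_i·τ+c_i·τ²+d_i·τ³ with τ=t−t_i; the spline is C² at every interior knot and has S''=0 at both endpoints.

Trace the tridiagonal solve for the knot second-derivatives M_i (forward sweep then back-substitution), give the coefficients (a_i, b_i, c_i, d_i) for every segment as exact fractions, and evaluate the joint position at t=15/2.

  seg 0: a=-2 b=241/85 c=0 d=7/170
  seg 1: a=4 b=283/85 c=21/85 d=-953/2295
  seg 2: a=5 b=-32/5 c=-178/51 d=737/255
  seg 3: a=-2 b=-1201/255 c=1321/255 d=-2422/2295
  seg 4: a=2 b=-541/255 c=-367/85 d=367/255
S(15/2) = -33/34

Δ: Δ0=3, Δ1=1/3, Δ2=-7, Δ3=4/3, Δ4=-5
row 1: diag=10, rhs=-16; c'=3/10, d'=-8/5
row 2: denom=8−3·3/10=71/10; d'=(-44−3·-8/5)/(71/10)=-392/71
row 3: denom=8−1·10/71=558/71; d'=(50−1·-392/71)/(558/71)=219/31
row 4: denom=8−3·71/186=425/62; d'=(-38−3·219/31)/(425/62)=-734/85
back: M4=-734/85
back: M3=219/31−71/186·-734/85=2642/255
back: M2=-392/71−10/71·2642/255=-356/51
back: M1=-8/5−3/10·-356/51=42/85
M: M0=0, M1=42/85, M2=-356/51, M3=2642/255, M4=-734/85, M5=0
seg 0: a=-2, c=M0/2=0, d=(M1−M0)/(6·2)=7/170, b=Δ0−h0·(2M0+M1)/6=241/85
seg 1: a=4, c=M1/2=21/85, d=(M2−M1)/(6·3)=-953/2295, b=Δ1−h1·(2M1+M2)/6=283/85
seg 2: a=5, c=M2/2=-178/51, d=(M3−M2)/(6·1)=737/255, b=Δ2−h2·(2M2+M3)/6=-32/5
seg 3: a=-2, c=M3/2=1321/255, d=(M4−M3)/(6·3)=-2422/2295, b=Δ3−h3·(2M3+M4)/6=-1201/255
seg 4: a=2, c=M4/2=-367/85, d=(M5−M4)/(6·1)=367/255, b=Δ4−h4·(2M4+M5)/6=-541/255
t_q=15/2 → seg 3, τ=3/2; S=-2+-1201/255·τ+1321/255·τ²+-2422/2295·τ³=-33/34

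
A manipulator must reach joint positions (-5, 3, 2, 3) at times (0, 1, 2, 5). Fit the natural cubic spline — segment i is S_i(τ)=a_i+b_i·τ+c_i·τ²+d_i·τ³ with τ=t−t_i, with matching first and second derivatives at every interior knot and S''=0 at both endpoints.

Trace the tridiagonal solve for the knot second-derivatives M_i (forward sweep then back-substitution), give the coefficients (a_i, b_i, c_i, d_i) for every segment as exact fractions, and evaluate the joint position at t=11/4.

  seg 0: a=-5 b=964/93 c=0 d=-220/93
  seg 1: a=3 b=304/93 c=-220/31 d=263/93
  seg 2: a=2 b=-227/93 c=43/31 d=-43/279
S(11/4) = 1755/1984

Δ: Δ0=8, Δ1=-1, Δ2=1/3
row 1: diag=4, rhs=-54; c'=1/4, d'=-27/2
row 2: denom=8−1·1/4=31/4; d'=(8−1·-27/2)/(31/4)=86/31
back: M2=86/31
back: M1=-27/2−1/4·86/31=-440/31
M: M0=0, M1=-440/31, M2=86/31, M3=0
seg 0: a=-5, c=M0/2=0, d=(M1−M0)/(6·1)=-220/93, b=Δ0−h0·(2M0+M1)/6=964/93
seg 1: a=3, c=M1/2=-220/31, d=(M2−M1)/(6·1)=263/93, b=Δ1−h1·(2M1+M2)/6=304/93
seg 2: a=2, c=M2/2=43/31, d=(M3−M2)/(6·3)=-43/279, b=Δ2−h2·(2M2+M3)/6=-227/93
t_q=11/4 → seg 2, τ=3/4; S=2+-227/93·τ+43/31·τ²+-43/279·τ³=1755/1984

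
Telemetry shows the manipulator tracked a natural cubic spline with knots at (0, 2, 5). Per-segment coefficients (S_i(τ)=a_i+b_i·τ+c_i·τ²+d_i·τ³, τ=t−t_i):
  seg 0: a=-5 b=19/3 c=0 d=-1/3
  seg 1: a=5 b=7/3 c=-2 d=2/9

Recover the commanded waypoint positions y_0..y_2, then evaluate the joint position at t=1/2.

y_0=-5 y_1=5 y_2=0
S(1/2) = -15/8

y_0 = S_0(0) = a_0 = -5
y_1 = S_1(0) = a_1 = 5
y_2 = S_1(3) = 0
t_q=1/2 is in segment 0 (τ=1/2); S_0(τ)=-15/8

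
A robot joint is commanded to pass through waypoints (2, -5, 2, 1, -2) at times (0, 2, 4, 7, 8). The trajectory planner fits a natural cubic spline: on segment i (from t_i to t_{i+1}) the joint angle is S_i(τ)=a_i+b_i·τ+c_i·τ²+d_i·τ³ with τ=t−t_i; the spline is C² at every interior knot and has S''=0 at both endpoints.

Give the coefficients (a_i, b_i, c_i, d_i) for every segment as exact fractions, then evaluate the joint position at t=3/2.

  seg 0: a=2 b=-4441/804 c=0 d=1627/3216
  seg 1: a=-5 b=110/201 c=1627/536 d=-2507/3216
  seg 2: a=2 b=2681/804 c=-110/67 d=337/2412
  seg 3: a=1 b=-1103/402 c=-103/268 d=103/804
S(3/2) = -39261/8576

Δ: Δ0=-7/2, Δ1=7/2, Δ2=-1/3, Δ3=-3
row 1: diag=8, rhs=42; c'=1/4, d'=21/4
row 2: denom=10−2·1/4=19/2; d'=(-23−2·21/4)/(19/2)=-67/19
row 3: denom=8−3·6/19=134/19; d'=(-16−3·-67/19)/(134/19)=-103/134
back: M3=-103/134
back: M2=-67/19−6/19·-103/134=-220/67
back: M1=21/4−1/4·-220/67=1627/268
M: M0=0, M1=1627/268, M2=-220/67, M3=-103/134, M4=0
seg 0: a=2, c=M0/2=0, d=(M1−M0)/(6·2)=1627/3216, b=Δ0−h0·(2M0+M1)/6=-4441/804
seg 1: a=-5, c=M1/2=1627/536, d=(M2−M1)/(6·2)=-2507/3216, b=Δ1−h1·(2M1+M2)/6=110/201
seg 2: a=2, c=M2/2=-110/67, d=(M3−M2)/(6·3)=337/2412, b=Δ2−h2·(2M2+M3)/6=2681/804
seg 3: a=1, c=M3/2=-103/268, d=(M4−M3)/(6·1)=103/804, b=Δ3−h3·(2M3+M4)/6=-1103/402
t_q=3/2 → seg 0, τ=3/2; S=2+-4441/804·τ+0·τ²+1627/3216·τ³=-39261/8576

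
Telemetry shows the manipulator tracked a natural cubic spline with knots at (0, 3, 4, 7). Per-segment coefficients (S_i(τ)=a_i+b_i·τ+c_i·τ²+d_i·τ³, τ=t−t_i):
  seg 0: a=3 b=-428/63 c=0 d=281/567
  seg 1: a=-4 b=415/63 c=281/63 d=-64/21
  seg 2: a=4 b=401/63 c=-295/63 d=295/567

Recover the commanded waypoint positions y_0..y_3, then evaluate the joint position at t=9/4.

y_0 = S_0(0) = a_0 = 3
y_1 = S_1(0) = a_1 = -4
y_2 = S_2(0) = a_2 = 4
y_3 = S_2(3) = -5
t_q=9/4 is in segment 0 (τ=9/4); S_0(τ)=-425/64

y_0=3 y_1=-4 y_2=4 y_3=-5
S(9/4) = -425/64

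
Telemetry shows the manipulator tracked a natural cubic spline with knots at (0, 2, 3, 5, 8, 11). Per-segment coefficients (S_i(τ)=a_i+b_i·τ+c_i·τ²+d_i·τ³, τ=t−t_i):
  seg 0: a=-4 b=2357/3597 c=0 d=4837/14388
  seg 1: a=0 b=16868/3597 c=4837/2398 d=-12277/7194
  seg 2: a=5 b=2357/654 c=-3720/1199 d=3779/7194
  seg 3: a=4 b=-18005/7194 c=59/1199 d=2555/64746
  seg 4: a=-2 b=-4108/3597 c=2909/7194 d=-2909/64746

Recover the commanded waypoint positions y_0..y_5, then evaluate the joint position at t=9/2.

y_0=-4 y_1=0 y_2=5 y_3=4 y_4=-2 y_5=-3
S(9/2) = 99719/19184

y_0 = S_0(0) = a_0 = -4
y_1 = S_1(0) = a_1 = 0
y_2 = S_2(0) = a_2 = 5
y_3 = S_3(0) = a_3 = 4
y_4 = S_4(0) = a_4 = -2
y_5 = S_4(3) = -3
t_q=9/2 is in segment 2 (τ=3/2); S_2(τ)=99719/19184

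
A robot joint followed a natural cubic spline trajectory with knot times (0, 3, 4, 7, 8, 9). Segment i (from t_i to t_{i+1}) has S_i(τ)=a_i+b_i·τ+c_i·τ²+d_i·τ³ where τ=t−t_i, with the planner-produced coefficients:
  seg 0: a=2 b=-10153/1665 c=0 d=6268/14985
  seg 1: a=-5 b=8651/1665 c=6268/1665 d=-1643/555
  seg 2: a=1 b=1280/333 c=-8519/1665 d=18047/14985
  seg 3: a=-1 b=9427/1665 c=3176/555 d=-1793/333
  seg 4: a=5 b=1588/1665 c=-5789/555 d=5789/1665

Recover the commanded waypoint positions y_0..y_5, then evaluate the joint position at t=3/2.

y_0 = S_0(0) = a_0 = 2
y_1 = S_1(0) = a_1 = -5
y_2 = S_2(0) = a_2 = 1
y_3 = S_3(0) = a_3 = -1
y_4 = S_4(0) = a_4 = 5
y_5 = S_4(1) = -1
t_q=3/2 is in segment 0 (τ=3/2); S_0(τ)=-1061/185

y_0=2 y_1=-5 y_2=1 y_3=-1 y_4=5 y_5=-1
S(3/2) = -1061/185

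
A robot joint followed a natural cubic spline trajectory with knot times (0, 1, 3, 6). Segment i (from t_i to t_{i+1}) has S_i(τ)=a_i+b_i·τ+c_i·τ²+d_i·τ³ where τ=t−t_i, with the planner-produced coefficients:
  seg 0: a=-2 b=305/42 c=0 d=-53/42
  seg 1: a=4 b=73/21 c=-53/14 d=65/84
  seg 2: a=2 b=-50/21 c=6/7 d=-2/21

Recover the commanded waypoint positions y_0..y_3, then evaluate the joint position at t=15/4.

y_0 = S_0(0) = a_0 = -2
y_1 = S_1(0) = a_1 = 4
y_2 = S_2(0) = a_2 = 2
y_3 = S_2(3) = 0
t_q=15/4 is in segment 2 (τ=3/4); S_2(τ)=21/32

y_0=-2 y_1=4 y_2=2 y_3=0
S(15/4) = 21/32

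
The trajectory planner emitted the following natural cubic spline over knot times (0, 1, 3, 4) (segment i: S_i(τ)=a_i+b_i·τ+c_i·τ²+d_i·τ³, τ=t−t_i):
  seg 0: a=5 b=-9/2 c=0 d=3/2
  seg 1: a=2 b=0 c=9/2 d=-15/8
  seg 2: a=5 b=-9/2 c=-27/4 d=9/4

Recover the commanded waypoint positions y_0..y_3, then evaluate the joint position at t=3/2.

y_0=5 y_1=2 y_2=5 y_3=-4
S(3/2) = 185/64

y_0 = S_0(0) = a_0 = 5
y_1 = S_1(0) = a_1 = 2
y_2 = S_2(0) = a_2 = 5
y_3 = S_2(1) = -4
t_q=3/2 is in segment 1 (τ=1/2); S_1(τ)=185/64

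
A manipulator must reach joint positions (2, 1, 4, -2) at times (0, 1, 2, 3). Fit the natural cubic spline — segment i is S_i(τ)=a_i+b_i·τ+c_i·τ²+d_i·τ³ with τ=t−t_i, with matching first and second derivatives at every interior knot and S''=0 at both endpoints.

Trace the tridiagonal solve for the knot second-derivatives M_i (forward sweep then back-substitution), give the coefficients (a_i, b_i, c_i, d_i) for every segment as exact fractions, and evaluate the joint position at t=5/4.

Δ: Δ0=-1, Δ1=3, Δ2=-6
row 1: diag=4, rhs=24; c'=1/4, d'=6
row 2: denom=4−1·1/4=15/4; d'=(-54−1·6)/(15/4)=-16
back: M2=-16
back: M1=6−1/4·-16=10
M: M0=0, M1=10, M2=-16, M3=0
seg 0: a=2, c=M0/2=0, d=(M1−M0)/(6·1)=5/3, b=Δ0−h0·(2M0+M1)/6=-8/3
seg 1: a=1, c=M1/2=5, d=(M2−M1)/(6·1)=-13/3, b=Δ1−h1·(2M1+M2)/6=7/3
seg 2: a=4, c=M2/2=-8, d=(M3−M2)/(6·1)=8/3, b=Δ2−h2·(2M2+M3)/6=-2/3
t_q=5/4 → seg 1, τ=1/4; S=1+7/3·τ+5·τ²+-13/3·τ³=117/64

  seg 0: a=2 b=-8/3 c=0 d=5/3
  seg 1: a=1 b=7/3 c=5 d=-13/3
  seg 2: a=4 b=-2/3 c=-8 d=8/3
S(5/4) = 117/64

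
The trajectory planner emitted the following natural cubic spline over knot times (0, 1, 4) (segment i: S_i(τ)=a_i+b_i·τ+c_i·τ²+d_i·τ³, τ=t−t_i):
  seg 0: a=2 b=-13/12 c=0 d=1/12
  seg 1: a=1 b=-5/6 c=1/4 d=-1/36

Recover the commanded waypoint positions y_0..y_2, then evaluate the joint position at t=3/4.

y_0 = S_0(0) = a_0 = 2
y_1 = S_1(0) = a_1 = 1
y_2 = S_1(3) = 0
t_q=3/4 is in segment 0 (τ=3/4); S_0(τ)=313/256

y_0=2 y_1=1 y_2=0
S(3/4) = 313/256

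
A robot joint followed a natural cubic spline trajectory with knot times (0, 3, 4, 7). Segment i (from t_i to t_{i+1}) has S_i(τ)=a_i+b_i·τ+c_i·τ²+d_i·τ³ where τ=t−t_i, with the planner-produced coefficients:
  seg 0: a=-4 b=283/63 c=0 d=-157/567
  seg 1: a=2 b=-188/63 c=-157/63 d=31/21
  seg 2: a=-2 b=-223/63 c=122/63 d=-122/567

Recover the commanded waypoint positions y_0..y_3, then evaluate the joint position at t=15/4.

y_0=-4 y_1=2 y_2=-2 y_3=-1
S(15/4) = -1367/1344

y_0 = S_0(0) = a_0 = -4
y_1 = S_1(0) = a_1 = 2
y_2 = S_2(0) = a_2 = -2
y_3 = S_2(3) = -1
t_q=15/4 is in segment 1 (τ=3/4); S_1(τ)=-1367/1344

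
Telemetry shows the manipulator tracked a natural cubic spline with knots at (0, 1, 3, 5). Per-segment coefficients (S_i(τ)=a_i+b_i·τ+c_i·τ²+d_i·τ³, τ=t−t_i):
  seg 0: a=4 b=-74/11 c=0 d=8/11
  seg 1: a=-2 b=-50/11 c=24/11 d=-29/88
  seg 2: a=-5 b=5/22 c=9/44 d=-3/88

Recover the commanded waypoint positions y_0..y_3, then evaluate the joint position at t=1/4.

y_0 = S_0(0) = a_0 = 4
y_1 = S_1(0) = a_1 = -2
y_2 = S_2(0) = a_2 = -5
y_3 = S_2(2) = -4
t_q=1/4 is in segment 0 (τ=1/4); S_0(τ)=205/88

y_0=4 y_1=-2 y_2=-5 y_3=-4
S(1/4) = 205/88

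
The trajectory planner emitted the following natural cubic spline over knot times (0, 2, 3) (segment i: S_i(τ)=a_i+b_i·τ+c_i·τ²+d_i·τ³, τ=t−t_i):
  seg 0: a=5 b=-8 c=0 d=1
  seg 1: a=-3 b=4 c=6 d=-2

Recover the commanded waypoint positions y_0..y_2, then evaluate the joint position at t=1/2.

y_0 = S_0(0) = a_0 = 5
y_1 = S_1(0) = a_1 = -3
y_2 = S_1(1) = 5
t_q=1/2 is in segment 0 (τ=1/2); S_0(τ)=9/8

y_0=5 y_1=-3 y_2=5
S(1/2) = 9/8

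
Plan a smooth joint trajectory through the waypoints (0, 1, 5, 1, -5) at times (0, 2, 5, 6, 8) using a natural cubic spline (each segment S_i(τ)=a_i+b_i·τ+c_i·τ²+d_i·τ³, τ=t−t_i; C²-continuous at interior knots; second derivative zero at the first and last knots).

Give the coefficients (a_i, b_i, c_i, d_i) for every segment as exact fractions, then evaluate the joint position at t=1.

Δ: Δ0=1/2, Δ1=4/3, Δ2=-4, Δ3=-3
row 1: diag=10, rhs=5; c'=3/10, d'=1/2
row 2: denom=8−3·3/10=71/10; d'=(-32−3·1/2)/(71/10)=-335/71
row 3: denom=6−1·10/71=416/71; d'=(6−1·-335/71)/(416/71)=761/416
back: M3=761/416
back: M2=-335/71−10/71·761/416=-1035/208
back: M1=1/2−3/10·-1035/208=829/416
M: M0=0, M1=829/416, M2=-1035/208, M3=761/416, M4=0
seg 0: a=0, c=M0/2=0, d=(M1−M0)/(6·2)=829/4992, b=Δ0−h0·(2M0+M1)/6=-205/1248
seg 1: a=1, c=M1/2=829/832, d=(M2−M1)/(6·3)=-223/576, b=Δ1−h1·(2M1+M2)/6=1141/624
seg 2: a=5, c=M2/2=-1035/416, d=(M3−M2)/(6·1)=2831/2496, b=Δ2−h2·(2M2+M3)/6=-6605/2496
seg 3: a=1, c=M3/2=761/832, d=(M4−M3)/(6·2)=-761/4992, b=Δ3−h3·(2M3+M4)/6=-2633/624
t_q=1 → seg 0, τ=1; S=0+-205/1248·τ+0·τ²+829/4992·τ³=3/1664

  seg 0: a=0 b=-205/1248 c=0 d=829/4992
  seg 1: a=1 b=1141/624 c=829/832 d=-223/576
  seg 2: a=5 b=-6605/2496 c=-1035/416 d=2831/2496
  seg 3: a=1 b=-2633/624 c=761/832 d=-761/4992
S(1) = 3/1664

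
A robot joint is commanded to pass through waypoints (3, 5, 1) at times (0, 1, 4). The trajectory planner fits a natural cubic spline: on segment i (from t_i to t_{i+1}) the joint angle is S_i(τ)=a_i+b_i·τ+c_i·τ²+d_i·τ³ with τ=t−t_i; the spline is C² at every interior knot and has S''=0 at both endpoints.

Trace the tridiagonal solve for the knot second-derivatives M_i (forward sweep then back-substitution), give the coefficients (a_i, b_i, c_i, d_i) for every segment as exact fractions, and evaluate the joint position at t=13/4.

Δ: Δ0=2, Δ1=-4/3
row 1: diag=8, rhs=-20; c'=3/8, d'=-5/2
back: M1=-5/2
M: M0=0, M1=-5/2, M2=0
seg 0: a=3, c=M0/2=0, d=(M1−M0)/(6·1)=-5/12, b=Δ0−h0·(2M0+M1)/6=29/12
seg 1: a=5, c=M1/2=-5/4, d=(M2−M1)/(6·3)=5/36, b=Δ1−h1·(2M1+M2)/6=7/6
t_q=13/4 → seg 1, τ=9/4; S=5+7/6·τ+-5/4·τ²+5/36·τ³=737/256

  seg 0: a=3 b=29/12 c=0 d=-5/12
  seg 1: a=5 b=7/6 c=-5/4 d=5/36
S(13/4) = 737/256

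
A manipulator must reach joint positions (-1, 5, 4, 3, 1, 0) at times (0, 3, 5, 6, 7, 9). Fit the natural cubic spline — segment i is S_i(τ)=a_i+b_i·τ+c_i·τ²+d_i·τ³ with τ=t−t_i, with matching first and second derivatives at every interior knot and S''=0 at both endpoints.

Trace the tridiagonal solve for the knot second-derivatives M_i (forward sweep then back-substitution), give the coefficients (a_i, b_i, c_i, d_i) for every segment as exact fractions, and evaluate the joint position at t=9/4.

Δ: Δ0=2, Δ1=-1/2, Δ2=-1, Δ3=-2, Δ4=-1/2
row 1: diag=10, rhs=-15; c'=1/5, d'=-3/2
row 2: denom=6−2·1/5=28/5; d'=(-3−2·-3/2)/(28/5)=0
row 3: denom=4−1·5/28=107/28; d'=(-6−1·0)/(107/28)=-168/107
row 4: denom=6−1·28/107=614/107; d'=(9−1·-168/107)/(614/107)=1131/614
back: M4=1131/614
back: M3=-168/107−28/107·1131/614=-630/307
back: M2=0−5/28·-630/307=225/614
back: M1=-3/2−1/5·225/614=-483/307
M: M0=0, M1=-483/307, M2=225/614, M3=-630/307, M4=1131/614, M5=0
seg 0: a=-1, c=M0/2=0, d=(M1−M0)/(6·3)=-161/1842, b=Δ0−h0·(2M0+M1)/6=1711/614
seg 1: a=5, c=M1/2=-483/614, d=(M2−M1)/(6·2)=397/2456, b=Δ1−h1·(2M1+M2)/6=131/307
seg 2: a=4, c=M2/2=225/1228, d=(M3−M2)/(6·1)=-495/1228, b=Δ2−h2·(2M2+M3)/6=-479/614
seg 3: a=3, c=M3/2=-315/307, d=(M4−M3)/(6·1)=797/1228, b=Δ3−h3·(2M3+M4)/6=-1993/1228
seg 4: a=1, c=M4/2=1131/1228, d=(M5−M4)/(6·2)=-377/2456, b=Δ4−h4·(2M4+M5)/6=-1061/614
t_q=9/4 → seg 0, τ=9/4; S=-1+1711/614·τ+0·τ²+-161/1842·τ³=167965/39296

  seg 0: a=-1 b=1711/614 c=0 d=-161/1842
  seg 1: a=5 b=131/307 c=-483/614 d=397/2456
  seg 2: a=4 b=-479/614 c=225/1228 d=-495/1228
  seg 3: a=3 b=-1993/1228 c=-315/307 d=797/1228
  seg 4: a=1 b=-1061/614 c=1131/1228 d=-377/2456
S(9/4) = 167965/39296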